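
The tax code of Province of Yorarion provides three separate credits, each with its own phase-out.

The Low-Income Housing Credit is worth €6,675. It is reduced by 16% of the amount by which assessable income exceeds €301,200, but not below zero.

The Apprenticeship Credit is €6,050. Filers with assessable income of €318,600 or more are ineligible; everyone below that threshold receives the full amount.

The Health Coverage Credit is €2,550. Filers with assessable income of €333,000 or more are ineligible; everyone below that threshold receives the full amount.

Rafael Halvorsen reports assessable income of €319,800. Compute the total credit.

€6,249

Low-Income Housing Credit: 16% of the €18,600 excess over €301,200 is €2,976; credit = €6,675 − €2,976 = €3,699.
Apprenticeship Credit: €319,800 meets or exceeds the €318,600 cutoff, so the credit is €0.
Health Coverage Credit: €319,800 is below the €333,000 cutoff, so the full €2,550 applies.
Total: €3,699 + €0 + €2,550 = €6,249.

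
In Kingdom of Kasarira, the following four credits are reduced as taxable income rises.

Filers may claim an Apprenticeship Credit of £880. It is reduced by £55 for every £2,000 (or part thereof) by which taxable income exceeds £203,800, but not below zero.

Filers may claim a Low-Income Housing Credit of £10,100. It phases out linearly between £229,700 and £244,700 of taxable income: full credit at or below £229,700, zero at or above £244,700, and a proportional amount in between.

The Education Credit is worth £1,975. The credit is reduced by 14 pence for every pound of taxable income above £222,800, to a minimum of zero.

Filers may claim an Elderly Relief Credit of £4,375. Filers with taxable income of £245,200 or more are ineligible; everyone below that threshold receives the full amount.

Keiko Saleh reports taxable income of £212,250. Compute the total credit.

£17,055

Apprenticeship Credit: income exceeds £203,800 by £8,450, which is 5 full-or-partial £2,000 increments; reduction = 5 × £55 = £275, leaving £605.
Low-Income Housing Credit: £212,250 is at or below the £229,700 threshold, so the full £10,100 applies.
Education Credit: £212,250 is at or below the £222,800 threshold, so the full £1,975 applies.
Elderly Relief Credit: £212,250 is below the £245,200 cutoff, so the full £4,375 applies.
Total: £605 + £10,100 + £1,975 + £4,375 = £17,055.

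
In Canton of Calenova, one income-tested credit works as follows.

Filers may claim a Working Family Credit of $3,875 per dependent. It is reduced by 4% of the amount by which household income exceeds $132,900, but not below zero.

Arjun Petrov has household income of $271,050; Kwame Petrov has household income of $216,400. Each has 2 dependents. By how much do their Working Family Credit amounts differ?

$2,186

Arjun ($271,050): Working Family Credit: base = 2 × $3,875 = $7,750. 4% of the $138,150 excess over $132,900 is $5,526; credit = $7,750 − $5,526 = $2,224.
Kwame ($216,400): Working Family Credit: base = 2 × $3,875 = $7,750. 4% of the $83,500 excess over $132,900 is $3,340; credit = $7,750 − $3,340 = $4,410.
Difference: |$2,224 − $4,410| = $2,186.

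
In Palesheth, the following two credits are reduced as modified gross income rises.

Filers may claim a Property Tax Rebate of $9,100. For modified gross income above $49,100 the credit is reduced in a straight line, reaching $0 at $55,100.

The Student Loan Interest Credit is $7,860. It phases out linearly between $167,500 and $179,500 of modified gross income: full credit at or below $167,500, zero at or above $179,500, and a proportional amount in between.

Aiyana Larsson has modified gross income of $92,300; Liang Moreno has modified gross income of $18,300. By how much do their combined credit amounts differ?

Aiyana ($92,300): Property Tax Rebate: $92,300 is at or above $55,100, so the credit is $0. Student Loan Interest Credit: $92,300 is at or below the $167,500 threshold, so the full $7,860 applies. total $0 + $7,860 = $7,860
Liang ($18,300): Property Tax Rebate: $18,300 is at or below the $49,100 threshold, so the full $9,100 applies. Student Loan Interest Credit: $18,300 is at or below the $167,500 threshold, so the full $7,860 applies. total $9,100 + $7,860 = $16,960
Difference: |$7,860 − $16,960| = $9,100.

$9,100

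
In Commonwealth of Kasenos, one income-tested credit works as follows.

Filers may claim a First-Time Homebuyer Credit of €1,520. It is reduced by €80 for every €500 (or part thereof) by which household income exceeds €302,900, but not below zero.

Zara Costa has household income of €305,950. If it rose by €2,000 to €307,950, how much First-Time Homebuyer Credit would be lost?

€320

At €305,950 — income exceeds €302,900 by €3,050, which is 7 full-or-partial €500 increments; reduction = 7 × €80 = €560, leaving €960.
At €307,950 — income exceeds €302,900 by €5,050, which is 11 full-or-partial €500 increments; reduction = 11 × €80 = €880, leaving €640.
Lost: €960 − €640 = €320.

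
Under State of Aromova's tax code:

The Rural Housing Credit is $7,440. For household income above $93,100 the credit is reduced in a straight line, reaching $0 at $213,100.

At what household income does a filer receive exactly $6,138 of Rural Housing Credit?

$114,100

$6,138 is 6,138/7,440 of the full $7,440, so 1,302/7,440 of the $120,000 range has been used: income = $93,100 + $120,000 × 1,302/7,440 = $114,100.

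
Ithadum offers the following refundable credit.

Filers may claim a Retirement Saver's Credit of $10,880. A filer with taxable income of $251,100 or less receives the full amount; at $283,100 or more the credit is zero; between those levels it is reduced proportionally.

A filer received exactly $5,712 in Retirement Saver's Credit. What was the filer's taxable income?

$266,300

$5,712 is 5,712/10,880 of the full $10,880, so 5,168/10,880 of the $32,000 range has been used: income = $251,100 + $32,000 × 5,168/10,880 = $266,300.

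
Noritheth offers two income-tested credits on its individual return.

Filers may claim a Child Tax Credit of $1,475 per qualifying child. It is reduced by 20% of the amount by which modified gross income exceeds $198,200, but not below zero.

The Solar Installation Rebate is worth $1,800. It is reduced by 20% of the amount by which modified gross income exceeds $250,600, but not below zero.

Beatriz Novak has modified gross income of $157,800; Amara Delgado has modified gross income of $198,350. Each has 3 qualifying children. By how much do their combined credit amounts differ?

$30

Beatriz ($157,800): Child Tax Credit: base = 3 × $1,475 = $4,425. $157,800 is at or below the $198,200 threshold, so the full $4,425 applies. Solar Installation Rebate: $157,800 is at or below the $250,600 threshold, so the full $1,800 applies. total $4,425 + $1,800 = $6,225
Amara ($198,350): Child Tax Credit: base = 3 × $1,475 = $4,425. 20% of the $150 excess over $198,200 is $30; credit = $4,425 − $30 = $4,395. Solar Installation Rebate: $198,350 is at or below the $250,600 threshold, so the full $1,800 applies. total $4,395 + $1,800 = $6,195
Difference: |$6,225 − $6,195| = $30.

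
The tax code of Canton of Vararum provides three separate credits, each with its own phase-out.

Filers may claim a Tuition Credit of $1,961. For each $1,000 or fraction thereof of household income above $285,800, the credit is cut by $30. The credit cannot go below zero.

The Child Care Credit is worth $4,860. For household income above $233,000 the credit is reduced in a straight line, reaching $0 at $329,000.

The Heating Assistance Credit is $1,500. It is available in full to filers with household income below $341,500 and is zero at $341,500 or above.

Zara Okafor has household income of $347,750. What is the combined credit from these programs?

$101

Tuition Credit: income exceeds $285,800 by $61,950, which is 62 full-or-partial $1,000 increments; reduction = 62 × $30 = $1,860, leaving $101.
Child Care Credit: $347,750 is at or above $329,000, so the credit is $0.
Heating Assistance Credit: $347,750 meets or exceeds the $341,500 cutoff, so the credit is $0.
Total: $101 + $0 + $0 = $101.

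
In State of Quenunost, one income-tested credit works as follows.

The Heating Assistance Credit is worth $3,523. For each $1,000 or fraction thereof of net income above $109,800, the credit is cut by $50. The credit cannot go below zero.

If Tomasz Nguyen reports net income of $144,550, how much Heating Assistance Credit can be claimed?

$1,773

Heating Assistance Credit: income exceeds $109,800 by $34,750, which is 35 full-or-partial $1,000 increments; reduction = 35 × $50 = $1,750, leaving $1,773.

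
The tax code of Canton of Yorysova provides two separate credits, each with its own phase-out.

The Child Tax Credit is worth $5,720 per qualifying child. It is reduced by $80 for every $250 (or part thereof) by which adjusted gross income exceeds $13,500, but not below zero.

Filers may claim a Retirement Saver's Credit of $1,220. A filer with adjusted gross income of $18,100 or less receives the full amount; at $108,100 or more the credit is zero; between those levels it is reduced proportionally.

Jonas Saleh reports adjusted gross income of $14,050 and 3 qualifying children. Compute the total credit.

Child Tax Credit: base = 3 × $5,720 = $17,160. income exceeds $13,500 by $550, which is 3 full-or-partial $250 increments; reduction = 3 × $80 = $240, leaving $16,920.
Retirement Saver's Credit: $14,050 is at or below the $18,100 threshold, so the full $1,220 applies.
Total: $16,920 + $1,220 = $18,140.

$18,140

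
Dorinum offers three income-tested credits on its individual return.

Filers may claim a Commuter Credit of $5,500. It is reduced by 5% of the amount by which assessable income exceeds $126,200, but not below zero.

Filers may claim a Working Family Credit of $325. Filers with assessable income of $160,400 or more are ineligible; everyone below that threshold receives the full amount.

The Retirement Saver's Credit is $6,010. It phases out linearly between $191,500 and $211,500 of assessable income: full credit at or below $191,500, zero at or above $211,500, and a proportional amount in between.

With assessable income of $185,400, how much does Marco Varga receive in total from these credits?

Commuter Credit: 5% of the $59,200 excess over $126,200 is $2,960; credit = $5,500 − $2,960 = $2,540.
Working Family Credit: $185,400 meets or exceeds the $160,400 cutoff, so the credit is $0.
Retirement Saver's Credit: $185,400 is at or below the $191,500 threshold, so the full $6,010 applies.
Total: $2,540 + $0 + $6,010 = $8,550.

$8,550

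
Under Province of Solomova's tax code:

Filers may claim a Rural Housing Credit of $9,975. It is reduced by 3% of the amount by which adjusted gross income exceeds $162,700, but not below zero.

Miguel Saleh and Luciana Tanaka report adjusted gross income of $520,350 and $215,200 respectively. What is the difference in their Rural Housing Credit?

Miguel ($520,350): Rural Housing Credit: 3% of the $357,650 excess over $162,700 is $10,729.50 ≥ base, so the credit is $0.
Luciana ($215,200): Rural Housing Credit: 3% of the $52,500 excess over $162,700 is $1,575; credit = $9,975 − $1,575 = $8,400.
Difference: |$0 − $8,400| = $8,400.

$8,400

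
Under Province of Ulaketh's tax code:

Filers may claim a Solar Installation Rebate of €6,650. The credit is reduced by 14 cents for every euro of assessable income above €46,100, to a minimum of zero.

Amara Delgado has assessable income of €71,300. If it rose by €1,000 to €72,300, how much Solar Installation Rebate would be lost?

At €71,300 — 14% of the €25,200 excess over €46,100 is €3,528; credit = €6,650 − €3,528 = €3,122.
At €72,300 — 14% of the €26,200 excess over €46,100 is €3,668; credit = €6,650 − €3,668 = €2,982.
Lost: €3,122 − €2,982 = €140.

€140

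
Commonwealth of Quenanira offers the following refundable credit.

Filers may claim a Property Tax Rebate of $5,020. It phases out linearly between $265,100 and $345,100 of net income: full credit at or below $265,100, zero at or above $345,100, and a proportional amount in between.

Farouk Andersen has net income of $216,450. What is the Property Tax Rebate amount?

Property Tax Rebate: $216,450 is at or below the $265,100 threshold, so the full $5,020 applies.

$5,020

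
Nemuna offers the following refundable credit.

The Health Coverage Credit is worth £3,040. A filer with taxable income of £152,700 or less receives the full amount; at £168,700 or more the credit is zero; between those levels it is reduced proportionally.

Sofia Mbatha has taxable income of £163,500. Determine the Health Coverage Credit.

£988

Health Coverage Credit: £163,500 is £10,800 into a £16,000 phase-out range, leaving 5,200/16,000 of the credit: £3,040 × 5,200/16,000 = £988.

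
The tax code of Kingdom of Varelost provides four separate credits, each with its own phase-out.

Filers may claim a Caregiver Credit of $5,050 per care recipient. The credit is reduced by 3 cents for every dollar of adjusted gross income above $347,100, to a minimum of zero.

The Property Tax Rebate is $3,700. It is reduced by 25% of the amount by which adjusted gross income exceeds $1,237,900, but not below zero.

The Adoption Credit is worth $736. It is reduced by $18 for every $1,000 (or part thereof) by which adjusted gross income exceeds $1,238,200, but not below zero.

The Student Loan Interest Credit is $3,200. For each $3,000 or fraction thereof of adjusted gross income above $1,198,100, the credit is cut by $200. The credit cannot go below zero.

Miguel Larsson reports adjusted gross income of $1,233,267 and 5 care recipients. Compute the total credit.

Caregiver Credit: base = 5 × $5,050 = $25,250. 3% of the $886,167 excess over $347,100 is $26,585.01 ≥ base, so the credit is $0.
Property Tax Rebate: $1,233,267 is at or below the $1,237,900 threshold, so the full $3,700 applies.
Adoption Credit: $1,233,267 is at or below the $1,238,200 threshold, so the full $736 applies.
Student Loan Interest Credit: income exceeds $1,198,100 by $35,167, which is 12 full-or-partial $3,000 increments; reduction = 12 × $200 = $2,400, leaving $800.
Total: $0 + $3,700 + $736 + $800 = $5,236.

$5,236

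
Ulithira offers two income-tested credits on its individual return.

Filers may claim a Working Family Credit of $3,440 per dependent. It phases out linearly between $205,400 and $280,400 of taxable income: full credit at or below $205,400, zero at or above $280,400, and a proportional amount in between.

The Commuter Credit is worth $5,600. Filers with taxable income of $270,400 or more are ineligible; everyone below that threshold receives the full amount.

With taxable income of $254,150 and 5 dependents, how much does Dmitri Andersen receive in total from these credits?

Working Family Credit: base = 5 × $3,440 = $17,200. $254,150 is $48,750 into a $75,000 phase-out range, leaving 26,250/75,000 of the credit: $17,200 × 26,250/75,000 = $6,020.
Commuter Credit: $254,150 is below the $270,400 cutoff, so the full $5,600 applies.
Total: $6,020 + $5,600 = $11,620.

$11,620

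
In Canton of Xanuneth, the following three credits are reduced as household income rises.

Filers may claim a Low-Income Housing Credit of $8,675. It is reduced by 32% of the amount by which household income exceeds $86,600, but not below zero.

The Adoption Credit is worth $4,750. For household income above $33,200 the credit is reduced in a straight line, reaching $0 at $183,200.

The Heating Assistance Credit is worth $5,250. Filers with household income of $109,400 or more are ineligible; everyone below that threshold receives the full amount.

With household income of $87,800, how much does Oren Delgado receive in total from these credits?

$16,562

Low-Income Housing Credit: 32% of the $1,200 excess over $86,600 is $384; credit = $8,675 − $384 = $8,291.
Adoption Credit: $87,800 is $54,600 into a $150,000 phase-out range, leaving 95,400/150,000 of the credit: $4,750 × 95,400/150,000 = $3,021.
Heating Assistance Credit: $87,800 is below the $109,400 cutoff, so the full $5,250 applies.
Total: $8,291 + $3,021 + $5,250 = $16,562.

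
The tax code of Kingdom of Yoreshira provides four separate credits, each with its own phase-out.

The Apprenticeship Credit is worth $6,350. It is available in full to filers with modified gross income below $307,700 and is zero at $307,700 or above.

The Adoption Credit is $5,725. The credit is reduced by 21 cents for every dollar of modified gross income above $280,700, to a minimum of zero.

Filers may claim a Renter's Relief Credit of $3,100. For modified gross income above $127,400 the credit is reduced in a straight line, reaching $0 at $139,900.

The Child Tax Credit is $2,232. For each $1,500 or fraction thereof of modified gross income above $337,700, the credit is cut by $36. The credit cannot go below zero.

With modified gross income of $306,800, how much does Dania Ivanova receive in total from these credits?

Apprenticeship Credit: $306,800 is below the $307,700 cutoff, so the full $6,350 applies.
Adoption Credit: 21% of the $26,100 excess over $280,700 is $5,481; credit = $5,725 − $5,481 = $244.
Renter's Relief Credit: $306,800 is at or above $139,900, so the credit is $0.
Child Tax Credit: $306,800 is at or below the $337,700 threshold, so the full $2,232 applies.
Total: $6,350 + $244 + $0 + $2,232 = $8,826.

$8,826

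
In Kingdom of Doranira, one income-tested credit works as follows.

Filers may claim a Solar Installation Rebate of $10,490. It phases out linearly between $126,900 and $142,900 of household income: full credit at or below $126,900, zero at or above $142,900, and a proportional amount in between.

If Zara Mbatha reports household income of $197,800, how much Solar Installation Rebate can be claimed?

Solar Installation Rebate: $197,800 is at or above $142,900, so the credit is $0.

$0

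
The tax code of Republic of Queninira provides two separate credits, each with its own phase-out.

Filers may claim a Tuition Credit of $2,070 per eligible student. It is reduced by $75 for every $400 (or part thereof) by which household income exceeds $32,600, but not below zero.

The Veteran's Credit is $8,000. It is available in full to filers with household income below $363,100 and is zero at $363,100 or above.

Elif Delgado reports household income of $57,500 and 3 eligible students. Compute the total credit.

$9,485

Tuition Credit: base = 3 × $2,070 = $6,210. income exceeds $32,600 by $24,900, which is 63 full-or-partial $400 increments; reduction = 63 × $75 = $4,725, leaving $1,485.
Veteran's Credit: $57,500 is below the $363,100 cutoff, so the full $8,000 applies.
Total: $1,485 + $8,000 = $9,485.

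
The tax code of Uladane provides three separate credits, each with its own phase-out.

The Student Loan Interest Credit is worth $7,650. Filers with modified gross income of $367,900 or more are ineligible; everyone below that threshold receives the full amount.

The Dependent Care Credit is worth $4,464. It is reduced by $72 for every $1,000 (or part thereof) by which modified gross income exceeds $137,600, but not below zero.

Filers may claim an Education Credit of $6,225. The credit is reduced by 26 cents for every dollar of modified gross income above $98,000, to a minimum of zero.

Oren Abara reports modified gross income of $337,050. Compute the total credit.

$7,650

Student Loan Interest Credit: $337,050 is below the $367,900 cutoff, so the full $7,650 applies.
Dependent Care Credit: income exceeds $137,600 by $199,450 → 200 increments × $72 = $14,400 ≥ base, so the credit is $0.
Education Credit: 26% of the $239,050 excess over $98,000 is $62,153 ≥ base, so the credit is $0.
Total: $7,650 + $0 + $0 = $7,650.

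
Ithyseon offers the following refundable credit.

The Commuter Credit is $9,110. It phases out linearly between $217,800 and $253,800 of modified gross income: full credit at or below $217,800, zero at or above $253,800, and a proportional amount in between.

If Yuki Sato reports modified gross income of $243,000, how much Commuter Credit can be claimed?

$2,733

Commuter Credit: $243,000 is $25,200 into a $36,000 phase-out range, leaving 10,800/36,000 of the credit: $9,110 × 10,800/36,000 = $2,733.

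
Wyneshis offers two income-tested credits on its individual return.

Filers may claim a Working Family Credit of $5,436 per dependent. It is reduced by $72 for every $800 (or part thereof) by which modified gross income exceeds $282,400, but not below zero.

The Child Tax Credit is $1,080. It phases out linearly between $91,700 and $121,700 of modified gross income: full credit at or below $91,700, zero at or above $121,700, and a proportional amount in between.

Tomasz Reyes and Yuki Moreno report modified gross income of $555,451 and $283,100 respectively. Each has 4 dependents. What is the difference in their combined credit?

$21,672

Tomasz ($555,451): Working Family Credit: base = 4 × $5,436 = $21,744. income exceeds $282,400 by $273,051 → 342 increments × $72 = $24,624 ≥ base, so the credit is $0. Child Tax Credit: $555,451 is at or above $121,700, so the credit is $0. total $0 + $0 = $0
Yuki ($283,100): Working Family Credit: base = 4 × $5,436 = $21,744. income exceeds $282,400 by $700, which is 1 full-or-partial $800 increment; reduction = 1 × $72 = $72, leaving $21,672. Child Tax Credit: $283,100 is at or above $121,700, so the credit is $0. total $21,672 + $0 = $21,672
Difference: |$0 − $21,672| = $21,672.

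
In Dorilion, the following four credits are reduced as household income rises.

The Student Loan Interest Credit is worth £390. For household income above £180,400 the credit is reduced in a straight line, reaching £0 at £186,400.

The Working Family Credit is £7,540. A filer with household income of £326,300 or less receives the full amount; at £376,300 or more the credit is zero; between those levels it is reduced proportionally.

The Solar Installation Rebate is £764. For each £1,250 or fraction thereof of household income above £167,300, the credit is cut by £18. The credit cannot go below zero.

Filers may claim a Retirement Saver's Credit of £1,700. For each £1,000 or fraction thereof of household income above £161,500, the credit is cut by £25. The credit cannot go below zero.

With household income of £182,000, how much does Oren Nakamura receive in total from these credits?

Student Loan Interest Credit: £182,000 is £1,600 into a £6,000 phase-out range, leaving 4,400/6,000 of the credit: £390 × 4,400/6,000 = £286.
Working Family Credit: £182,000 is at or below the £326,300 threshold, so the full £7,540 applies.
Solar Installation Rebate: income exceeds £167,300 by £14,700, which is 12 full-or-partial £1,250 increments; reduction = 12 × £18 = £216, leaving £548.
Retirement Saver's Credit: income exceeds £161,500 by £20,500, which is 21 full-or-partial £1,000 increments; reduction = 21 × £25 = £525, leaving £1,175.
Total: £286 + £7,540 + £548 + £1,175 = £9,549.

£9,549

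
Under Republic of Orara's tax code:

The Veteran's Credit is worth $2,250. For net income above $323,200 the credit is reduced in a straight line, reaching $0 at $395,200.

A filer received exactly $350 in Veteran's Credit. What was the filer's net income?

$384,000

$350 is 350/2,250 of the full $2,250, so 1,900/2,250 of the $72,000 range has been used: income = $323,200 + $72,000 × 1,900/2,250 = $384,000.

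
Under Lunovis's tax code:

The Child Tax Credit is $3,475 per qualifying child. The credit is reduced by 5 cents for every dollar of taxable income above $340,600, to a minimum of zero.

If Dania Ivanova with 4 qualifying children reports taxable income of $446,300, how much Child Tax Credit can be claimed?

Child Tax Credit: base = 4 × $3,475 = $13,900. 5% of the $105,700 excess over $340,600 is $5,285; credit = $13,900 − $5,285 = $8,615.

$8,615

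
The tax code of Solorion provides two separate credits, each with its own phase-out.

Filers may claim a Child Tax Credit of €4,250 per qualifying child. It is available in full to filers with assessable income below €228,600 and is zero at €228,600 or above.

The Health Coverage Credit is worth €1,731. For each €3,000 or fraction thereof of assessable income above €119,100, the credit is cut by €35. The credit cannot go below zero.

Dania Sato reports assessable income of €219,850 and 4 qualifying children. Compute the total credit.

€17,541

Child Tax Credit: base = 4 × €4,250 = €17,000. €219,850 is below the €228,600 cutoff, so the full €17,000 applies.
Health Coverage Credit: income exceeds €119,100 by €100,750, which is 34 full-or-partial €3,000 increments; reduction = 34 × €35 = €1,190, leaving €541.
Total: €17,000 + €541 = €17,541.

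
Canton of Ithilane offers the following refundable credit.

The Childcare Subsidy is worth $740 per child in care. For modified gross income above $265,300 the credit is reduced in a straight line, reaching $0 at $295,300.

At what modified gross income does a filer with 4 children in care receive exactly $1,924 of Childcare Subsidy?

Full credit = 4 × $740 = $2,960.
$1,924 is 1,924/2,960 of the full $2,960, so 1,036/2,960 of the $30,000 range has been used: income = $265,300 + $30,000 × 1,036/2,960 = $275,800.

$275,800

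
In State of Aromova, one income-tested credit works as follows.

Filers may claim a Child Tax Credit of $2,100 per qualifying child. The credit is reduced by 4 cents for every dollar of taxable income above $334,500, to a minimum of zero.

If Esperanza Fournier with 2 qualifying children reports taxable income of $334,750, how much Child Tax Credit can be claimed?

$4,190

Child Tax Credit: base = 2 × $2,100 = $4,200. 4% of the $250 excess over $334,500 is $10; credit = $4,200 − $10 = $4,190.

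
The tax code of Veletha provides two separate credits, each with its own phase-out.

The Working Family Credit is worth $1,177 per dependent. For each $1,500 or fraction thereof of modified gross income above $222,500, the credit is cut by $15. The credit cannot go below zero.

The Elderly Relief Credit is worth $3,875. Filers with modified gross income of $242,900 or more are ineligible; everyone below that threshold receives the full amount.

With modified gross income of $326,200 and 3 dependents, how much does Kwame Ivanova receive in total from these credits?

$2,481

Working Family Credit: base = 3 × $1,177 = $3,531. income exceeds $222,500 by $103,700, which is 70 full-or-partial $1,500 increments; reduction = 70 × $15 = $1,050, leaving $2,481.
Elderly Relief Credit: $326,200 meets or exceeds the $242,900 cutoff, so the credit is $0.
Total: $2,481 + $0 = $2,481.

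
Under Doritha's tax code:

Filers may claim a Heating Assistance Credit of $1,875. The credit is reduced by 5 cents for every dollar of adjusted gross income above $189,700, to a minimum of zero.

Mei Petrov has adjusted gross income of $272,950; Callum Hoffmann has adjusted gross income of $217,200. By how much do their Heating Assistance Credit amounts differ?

Mei ($272,950): Heating Assistance Credit: 5% of the $83,250 excess over $189,700 is $4,162.50 ≥ base, so the credit is $0.
Callum ($217,200): Heating Assistance Credit: 5% of the $27,500 excess over $189,700 is $1,375; credit = $1,875 − $1,375 = $500.
Difference: |$0 − $500| = $500.

$500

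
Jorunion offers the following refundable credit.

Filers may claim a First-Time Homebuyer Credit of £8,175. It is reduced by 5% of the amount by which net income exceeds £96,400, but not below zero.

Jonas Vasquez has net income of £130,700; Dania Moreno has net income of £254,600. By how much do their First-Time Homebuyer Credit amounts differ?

Jonas (£130,700): First-Time Homebuyer Credit: 5% of the £34,300 excess over £96,400 is £1,715; credit = £8,175 − £1,715 = £6,460.
Dania (£254,600): First-Time Homebuyer Credit: 5% of the £158,200 excess over £96,400 is £7,910; credit = £8,175 − £7,910 = £265.
Difference: |£6,460 − £265| = £6,195.

£6,195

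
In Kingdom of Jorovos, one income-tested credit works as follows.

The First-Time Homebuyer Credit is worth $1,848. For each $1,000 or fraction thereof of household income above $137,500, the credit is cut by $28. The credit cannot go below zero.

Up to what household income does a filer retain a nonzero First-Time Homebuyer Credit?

After 65 increments the reduction is 65 × $28 = $1,820, leaving $28; one more increment wipes it out. Increment 65 ends at excess 65 × $1,000 = $65,000, so the highest qualifying income is $137,500 + $65,000 = $202,500.

$202,500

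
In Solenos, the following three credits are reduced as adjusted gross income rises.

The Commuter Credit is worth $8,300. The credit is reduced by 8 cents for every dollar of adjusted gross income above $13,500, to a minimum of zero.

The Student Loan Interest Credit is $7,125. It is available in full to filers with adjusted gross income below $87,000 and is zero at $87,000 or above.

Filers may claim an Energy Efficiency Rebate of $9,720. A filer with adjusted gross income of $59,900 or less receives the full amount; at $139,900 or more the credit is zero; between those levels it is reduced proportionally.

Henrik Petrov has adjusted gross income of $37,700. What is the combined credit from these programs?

$23,209

Commuter Credit: 8% of the $24,200 excess over $13,500 is $1,936; credit = $8,300 − $1,936 = $6,364.
Student Loan Interest Credit: $37,700 is below the $87,000 cutoff, so the full $7,125 applies.
Energy Efficiency Rebate: $37,700 is at or below the $59,900 threshold, so the full $9,720 applies.
Total: $6,364 + $7,125 + $9,720 = $23,209.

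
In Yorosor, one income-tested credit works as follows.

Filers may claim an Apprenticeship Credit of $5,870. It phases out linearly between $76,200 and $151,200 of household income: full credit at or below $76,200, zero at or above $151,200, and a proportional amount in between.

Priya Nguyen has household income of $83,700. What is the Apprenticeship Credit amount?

Apprenticeship Credit: $83,700 is $7,500 into a $75,000 phase-out range, leaving 67,500/75,000 of the credit: $5,870 × 67,500/75,000 = $5,283.

$5,283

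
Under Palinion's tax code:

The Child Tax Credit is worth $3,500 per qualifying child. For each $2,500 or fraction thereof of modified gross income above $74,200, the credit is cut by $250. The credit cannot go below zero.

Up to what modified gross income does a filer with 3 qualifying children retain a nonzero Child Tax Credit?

Full credit = 3 × $3,500 = $10,500.
After 41 increments the reduction is 41 × $250 = $10,250, leaving $250; one more increment wipes it out. Increment 41 ends at excess 41 × $2,500 = $102,500, so the highest qualifying income is $74,200 + $102,500 = $176,700.

$176,700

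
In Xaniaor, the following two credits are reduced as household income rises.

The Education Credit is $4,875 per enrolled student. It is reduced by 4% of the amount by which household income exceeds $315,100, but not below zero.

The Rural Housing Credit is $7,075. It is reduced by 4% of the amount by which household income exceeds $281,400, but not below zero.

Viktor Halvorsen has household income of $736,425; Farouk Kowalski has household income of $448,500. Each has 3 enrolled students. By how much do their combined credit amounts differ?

$9,680

Viktor ($736,425): Education Credit: base = 3 × $4,875 = $14,625. 4% of the $421,325 excess over $315,100 is $16,853 ≥ base, so the credit is $0. Rural Housing Credit: 4% of the $455,025 excess over $281,400 is $18,201 ≥ base, so the credit is $0. total $0 + $0 = $0
Farouk ($448,500): Education Credit: base = 3 × $4,875 = $14,625. 4% of the $133,400 excess over $315,100 is $5,336; credit = $14,625 − $5,336 = $9,289. Rural Housing Credit: 4% of the $167,100 excess over $281,400 is $6,684; credit = $7,075 − $6,684 = $391. total $9,289 + $391 = $9,680
Difference: |$0 − $9,680| = $9,680.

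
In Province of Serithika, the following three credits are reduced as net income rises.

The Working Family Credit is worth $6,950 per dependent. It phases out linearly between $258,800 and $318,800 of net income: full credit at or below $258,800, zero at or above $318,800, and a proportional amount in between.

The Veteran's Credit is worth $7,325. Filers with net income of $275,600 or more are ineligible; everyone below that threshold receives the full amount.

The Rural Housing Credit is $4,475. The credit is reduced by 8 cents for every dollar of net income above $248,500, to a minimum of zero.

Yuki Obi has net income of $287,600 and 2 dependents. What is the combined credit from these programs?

Working Family Credit: base = 2 × $6,950 = $13,900. $287,600 is $28,800 into a $60,000 phase-out range, leaving 31,200/60,000 of the credit: $13,900 × 31,200/60,000 = $7,228.
Veteran's Credit: $287,600 meets or exceeds the $275,600 cutoff, so the credit is $0.
Rural Housing Credit: 8% of the $39,100 excess over $248,500 is $3,128; credit = $4,475 − $3,128 = $1,347.
Total: $7,228 + $0 + $1,347 = $8,575.

$8,575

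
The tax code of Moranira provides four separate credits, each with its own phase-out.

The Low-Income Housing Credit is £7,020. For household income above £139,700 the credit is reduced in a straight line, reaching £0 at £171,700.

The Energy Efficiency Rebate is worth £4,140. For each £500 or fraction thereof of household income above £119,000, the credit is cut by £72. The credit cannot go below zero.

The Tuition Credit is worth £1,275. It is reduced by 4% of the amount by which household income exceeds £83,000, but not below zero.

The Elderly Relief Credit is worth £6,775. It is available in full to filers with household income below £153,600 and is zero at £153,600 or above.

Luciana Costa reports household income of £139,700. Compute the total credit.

Low-Income Housing Credit: £139,700 is at or below the £139,700 threshold, so the full £7,020 applies.
Energy Efficiency Rebate: income exceeds £119,000 by £20,700, which is 42 full-or-partial £500 increments; reduction = 42 × £72 = £3,024, leaving £1,116.
Tuition Credit: 4% of the £56,700 excess over £83,000 is £2,268 ≥ base, so the credit is £0.
Elderly Relief Credit: £139,700 is below the £153,600 cutoff, so the full £6,775 applies.
Total: £7,020 + £1,116 + £0 + £6,775 = £14,911.

£14,911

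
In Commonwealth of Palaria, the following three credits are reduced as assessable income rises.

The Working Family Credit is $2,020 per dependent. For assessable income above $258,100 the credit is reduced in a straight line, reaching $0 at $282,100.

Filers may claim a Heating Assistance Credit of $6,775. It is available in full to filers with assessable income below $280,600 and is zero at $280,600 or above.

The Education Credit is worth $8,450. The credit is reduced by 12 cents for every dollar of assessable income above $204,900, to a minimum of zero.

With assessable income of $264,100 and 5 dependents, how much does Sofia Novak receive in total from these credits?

$15,696

Working Family Credit: base = 5 × $2,020 = $10,100. $264,100 is $6,000 into a $24,000 phase-out range, leaving 18,000/24,000 of the credit: $10,100 × 18,000/24,000 = $7,575.
Heating Assistance Credit: $264,100 is below the $280,600 cutoff, so the full $6,775 applies.
Education Credit: 12% of the $59,200 excess over $204,900 is $7,104; credit = $8,450 − $7,104 = $1,346.
Total: $7,575 + $6,775 + $1,346 = $15,696.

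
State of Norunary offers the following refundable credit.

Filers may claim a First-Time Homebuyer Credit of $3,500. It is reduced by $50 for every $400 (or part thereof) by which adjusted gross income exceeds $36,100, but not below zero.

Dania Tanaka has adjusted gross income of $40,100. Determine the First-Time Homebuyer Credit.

$3,000

First-Time Homebuyer Credit: income exceeds $36,100 by $4,000, which is 10 full-or-partial $400 increments; reduction = 10 × $50 = $500, leaving $3,000.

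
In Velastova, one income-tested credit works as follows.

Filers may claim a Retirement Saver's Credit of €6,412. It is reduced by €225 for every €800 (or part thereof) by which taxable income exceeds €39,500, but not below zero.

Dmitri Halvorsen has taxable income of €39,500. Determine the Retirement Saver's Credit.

Retirement Saver's Credit: €39,500 is at or below the €39,500 threshold, so the full €6,412 applies.

€6,412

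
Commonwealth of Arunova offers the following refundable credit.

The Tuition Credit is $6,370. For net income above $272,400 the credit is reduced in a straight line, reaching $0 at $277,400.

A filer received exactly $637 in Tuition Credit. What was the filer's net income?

$637 is 637/6,370 of the full $6,370, so 5,733/6,370 of the $5,000 range has been used: income = $272,400 + $5,000 × 5,733/6,370 = $276,900.

$276,900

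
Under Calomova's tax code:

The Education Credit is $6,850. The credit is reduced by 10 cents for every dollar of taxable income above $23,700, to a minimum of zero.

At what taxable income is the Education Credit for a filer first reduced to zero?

$92,200

The credit falls by 10% of each dollar above $23,700, so it reaches zero when the excess is $6,850 / 10% = $68,500: income = $23,700 + $68,500 = $92,200.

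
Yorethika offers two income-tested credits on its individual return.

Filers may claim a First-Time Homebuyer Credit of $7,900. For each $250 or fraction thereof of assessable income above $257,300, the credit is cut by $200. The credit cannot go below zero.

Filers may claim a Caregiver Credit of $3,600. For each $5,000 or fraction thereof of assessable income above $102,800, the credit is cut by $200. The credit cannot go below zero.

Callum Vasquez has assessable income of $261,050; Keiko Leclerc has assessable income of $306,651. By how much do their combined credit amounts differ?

$4,900

Callum ($261,050): First-Time Homebuyer Credit: income exceeds $257,300 by $3,750, which is 15 full-or-partial $250 increments; reduction = 15 × $200 = $3,000, leaving $4,900. Caregiver Credit: income exceeds $102,800 by $158,250 → 32 increments × $200 = $6,400 ≥ base, so the credit is $0. total $4,900 + $0 = $4,900
Keiko ($306,651): First-Time Homebuyer Credit: income exceeds $257,300 by $49,351 → 198 increments × $200 = $39,600 ≥ base, so the credit is $0. Caregiver Credit: income exceeds $102,800 by $203,851 → 41 increments × $200 = $8,200 ≥ base, so the credit is $0. total $0 + $0 = $0
Difference: |$4,900 − $0| = $4,900.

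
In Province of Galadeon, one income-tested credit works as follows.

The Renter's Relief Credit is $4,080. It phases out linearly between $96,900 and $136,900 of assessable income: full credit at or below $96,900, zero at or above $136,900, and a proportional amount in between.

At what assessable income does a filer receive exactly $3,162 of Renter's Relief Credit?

$105,900

$3,162 is 3,162/4,080 of the full $4,080, so 918/4,080 of the $40,000 range has been used: income = $96,900 + $40,000 × 918/4,080 = $105,900.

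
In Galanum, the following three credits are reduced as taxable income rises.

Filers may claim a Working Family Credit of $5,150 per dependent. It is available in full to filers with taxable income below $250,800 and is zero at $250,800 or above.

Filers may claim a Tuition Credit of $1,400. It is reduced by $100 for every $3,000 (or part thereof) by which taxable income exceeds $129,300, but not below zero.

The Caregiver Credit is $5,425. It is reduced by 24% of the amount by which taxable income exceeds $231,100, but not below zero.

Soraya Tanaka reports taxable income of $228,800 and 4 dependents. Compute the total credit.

$26,025

Working Family Credit: base = 4 × $5,150 = $20,600. $228,800 is below the $250,800 cutoff, so the full $20,600 applies.
Tuition Credit: income exceeds $129,300 by $99,500 → 34 increments × $100 = $3,400 ≥ base, so the credit is $0.
Caregiver Credit: $228,800 is at or below the $231,100 threshold, so the full $5,425 applies.
Total: $20,600 + $0 + $5,425 = $26,025.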